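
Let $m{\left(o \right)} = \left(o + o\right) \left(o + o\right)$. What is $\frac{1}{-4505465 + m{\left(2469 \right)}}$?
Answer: $\frac{1}{19878379} \approx 5.0306 \cdot 10^{-8}$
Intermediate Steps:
$m{\left(o \right)} = 4 o^{2}$ ($m{\left(o \right)} = 2 o 2 o = 4 o^{2}$)
$\frac{1}{-4505465 + m{\left(2469 \right)}} = \frac{1}{-4505465 + 4 \cdot 2469^{2}} = \frac{1}{-4505465 + 4 \cdot 6095961} = \frac{1}{-4505465 + 24383844} = \frac{1}{19878379}$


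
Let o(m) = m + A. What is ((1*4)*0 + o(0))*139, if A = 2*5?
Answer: 1390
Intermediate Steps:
A = 10
o(m) = 10 + m (o(m) = m + 10 = 10 + m)
((1*4)*0 + o(0))*139 = ((1*4)*0 + (10 + 0))*139 = (4*0 + 10)*139 = (0 + 10)*139 = 10*139 = 1390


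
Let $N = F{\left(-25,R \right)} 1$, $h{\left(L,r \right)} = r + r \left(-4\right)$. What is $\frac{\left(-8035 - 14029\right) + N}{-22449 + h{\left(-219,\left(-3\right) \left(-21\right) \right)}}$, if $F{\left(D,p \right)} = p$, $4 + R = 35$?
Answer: $\frac{2003}{2058} \approx 0.97328$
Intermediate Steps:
$h{\left(L,r \right)} = - 3 r$ ($h{\left(L,r \right)} = r - 4 r = - 3 r$)
$R = 31$ ($R = -4 + 35 = 31$)
$N = 31$ ($N = 31 \cdot 1 = 31$)
$\frac{\left(-8035 - 14029\right) + N}{-22449 + h{\left(-219,\left(-3\right) \left(-21\right) \right)}} = \frac{\left(-8035 - 14029\right) + 31}{-22449 - 3 \left(\left(-3\right) \left(-21\right)\right)} = \frac{-22064 + 31}{-22449 - 189} = - \frac{22033}{-22449 - 189} = - \frac{22033}{-22638} = \left(-22033\right) \left(- \frac{1}{22638}\right) = \frac{2003}{2058}$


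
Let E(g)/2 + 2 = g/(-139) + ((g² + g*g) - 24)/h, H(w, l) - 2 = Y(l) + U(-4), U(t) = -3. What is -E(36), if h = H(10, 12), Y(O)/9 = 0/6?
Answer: 714532/139 ≈ 5140.5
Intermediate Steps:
Y(O) = 0 (Y(O) = 9*(0/6) = 9*(0*(⅙)) = 9*0 = 0)
H(w, l) = -1 (H(w, l) = 2 + (0 - 3) = 2 - 3 = -1)
h = -1
E(g) = 44 - 4*g² - 2*g/139 (E(g) = -4 + 2*(g/(-139) + ((g² + g*g) - 24)/(-1)) = -4 + 2*(g*(-1/139) + ((g² + g²) - 24)*(-1)) = -4 + 2*(-g/139 + (2*g² - 24)*(-1)) = -4 + 2*(-g/139 + (-24 + 2*g²)*(-1)) = -4 + 2*(-g/139 + (24 - 2*g²)) = -4 + 2*(24 - 2*g² - g/139) = -4 + (48 - 4*g² - 2*g/139) = 44 - 4*g² - 2*g/139)
-E(36) = -(44 - 4*36² - 2/139*36) = -(44 - 4*1296 - 72/139) = -(44 - 5184 - 72/139) = -1*(-714532/139) = 714532/139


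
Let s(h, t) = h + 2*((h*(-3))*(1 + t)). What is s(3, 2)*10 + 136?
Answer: -374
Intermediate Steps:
s(h, t) = h - 6*h*(1 + t) (s(h, t) = h + 2*((-3*h)*(1 + t)) = h + 2*(-3*h*(1 + t)) = h - 6*h*(1 + t))
s(3, 2)*10 + 136 = -1*3*(5 + 6*2)*10 + 136 = -1*3*(5 + 12)*10 + 136 = -1*3*17*10 + 136 = -51*10 + 136 = -510 + 136 = -374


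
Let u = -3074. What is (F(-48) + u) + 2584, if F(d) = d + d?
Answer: -586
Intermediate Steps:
F(d) = 2*d
(F(-48) + u) + 2584 = (2*(-48) - 3074) + 2584 = (-96 - 3074) + 2584 = -3170 + 2584 = -586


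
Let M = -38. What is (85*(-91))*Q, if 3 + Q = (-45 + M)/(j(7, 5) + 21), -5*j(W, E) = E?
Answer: 221221/4 ≈ 55305.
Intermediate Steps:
j(W, E) = -E/5
Q = -143/20 (Q = -3 + (-45 - 38)/(-⅕*5 + 21) = -3 - 83/(-1 + 21) = -3 - 83/20 = -143/20 ≈ -7.1500)
(85*(-91))*Q = (85*(-91))*(-143/20) = -7735*(-143/20) = 221221/4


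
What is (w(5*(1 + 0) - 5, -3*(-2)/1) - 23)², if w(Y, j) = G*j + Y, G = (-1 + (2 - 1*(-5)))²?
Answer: 37249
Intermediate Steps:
G = 36 (G = (-1 + (2 + 5))² = (-1 + 7)² = 6² = 36)
w(Y, j) = Y + 36*j (w(Y, j) = 36*j + Y = Y + 36*j)
(w(5*(1 + 0) - 5, -3*(-2)/1) - 23)² = (((5*(1 + 0) - 5) + 36*(-3*(-2)/1)) - 23)² = (((5*1 - 5) + 36*(6*1)) - 23)² = (((5 - 5) + 36*6) - 23)² = ((0 + 216) - 23)² = (216 - 23)² = 193² = 37249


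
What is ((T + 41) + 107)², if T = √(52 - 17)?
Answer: (148 + √35)² ≈ 23690.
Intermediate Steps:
T = √35 ≈ 5.9161
((T + 41) + 107)² = ((√35 + 41) + 107)² = ((41 + √35) + 107)² = (148 + √35)²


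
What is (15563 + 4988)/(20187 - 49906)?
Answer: -20551/29719 ≈ -0.69151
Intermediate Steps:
(15563 + 4988)/(20187 - 49906) = 20551/(-29719) = 20551*(-1/29719) = -20551/29719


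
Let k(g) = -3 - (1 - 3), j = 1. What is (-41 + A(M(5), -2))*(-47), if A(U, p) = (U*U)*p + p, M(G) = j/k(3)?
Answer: 2115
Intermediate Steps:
k(g) = -1 (k(g) = -3 - 1*(-2) = -3 + 2 = -1)
M(G) = -1 (M(G) = 1/(-1) = 1*(-1) = -1)
A(U, p) = p + p*U**2 (A(U, p) = U**2*p + p = p*U**2 + p = p + p*U**2)
(-41 + A(M(5), -2))*(-47) = (-41 - 2*(1 + (-1)**2))*(-47) = (-41 - 2*(1 + 1))*(-47) = (-41 - 2*2)*(-47) = (-41 - 4)*(-47) = -45*(-47) = 2115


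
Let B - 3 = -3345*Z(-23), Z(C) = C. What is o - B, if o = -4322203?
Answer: -4399141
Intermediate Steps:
B = 76938 (B = 3 - 3345*(-23) = 3 + 76935 = 76938)
o - B = -4322203 - 1*76938 = -4322203 - 76938 = -4399141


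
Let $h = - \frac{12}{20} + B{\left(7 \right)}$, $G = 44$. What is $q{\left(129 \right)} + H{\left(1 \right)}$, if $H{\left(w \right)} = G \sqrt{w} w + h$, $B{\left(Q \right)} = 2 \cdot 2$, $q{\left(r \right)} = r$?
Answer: $\frac{882}{5} \approx 176.4$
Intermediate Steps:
$B{\left(Q \right)} = 4$
$h = \frac{17}{5}$ ($h = - \frac{12}{20} + 4 = \left(-12\right) \frac{1}{20} + 4 = - \frac{3}{5} + 4 = \frac{17}{5} \approx 3.4$)
$H{\left(w \right)} = \frac{17}{5} + 44 w^{\frac{3}{2}}$ ($H{\left(w \right)} = 44 \sqrt{w} w + \frac{17}{5} = 44 w^{\frac{3}{2}} + \frac{17}{5} = \frac{17}{5} + 44 w^{\frac{3}{2}}$)
$q{\left(129 \right)} + H{\left(1 \right)} = 129 + \left(\frac{17}{5} + 44 \cdot 1^{\frac{3}{2}}\right) = 129 + \left(\frac{17}{5} + 44 \cdot 1\right) = 129 + \left(\frac{17}{5} + 44\right) = 129 + \frac{237}{5} = \frac{882}{5}$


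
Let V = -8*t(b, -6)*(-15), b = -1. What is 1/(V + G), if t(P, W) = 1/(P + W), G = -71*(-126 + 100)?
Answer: 7/12802 ≈ 0.00054679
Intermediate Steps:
G = 1846 (G = -71*(-26) = 1846)
V = -120/7 (V = -8/(-1 - 6)*(-15) = -8/(-7)*(-15) = -8*(-⅐)*(-15) = (8/7)*(-15) = -120/7 ≈ -17.143)
1/(V + G) = 1/(-120/7 + 1846) = 1/(12802/7) = 7/12802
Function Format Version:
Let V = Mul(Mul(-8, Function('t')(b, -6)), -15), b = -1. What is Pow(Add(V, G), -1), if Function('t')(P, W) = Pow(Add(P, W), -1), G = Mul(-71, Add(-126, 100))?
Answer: Rational(7, 12802) ≈ 0.00054679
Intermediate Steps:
G = 1846 (G = Mul(-71, -26) = 1846)
V = Rational(-120, 7) (V = Mul(Mul(-8, Pow(Add(-1, -6), -1)), -15) = Mul(Mul(-8, Pow(-7, -1)), -15) = Mul(Mul(-8, Rational(-1, 7)), -15) = Mul(Rational(8, 7), -15) = Rational(-120, 7) ≈ -17.143)
Pow(Add(V, G), -1) = Pow(Add(Rational(-120, 7), 1846), -1) = Pow(Rational(12802, 7), -1) = Rational(7, 12802)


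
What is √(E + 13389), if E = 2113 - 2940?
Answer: √12562 ≈ 112.08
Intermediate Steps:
E = -827
√(E + 13389) = √(-827 + 13389) = √12562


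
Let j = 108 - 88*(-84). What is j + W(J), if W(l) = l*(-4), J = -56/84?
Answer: 22508/3 ≈ 7502.7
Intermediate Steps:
j = 7500 (j = 108 + 7392 = 7500)
J = -2/3 (J = -56*1/84 = -2/3 ≈ -0.66667)
W(l) = -4*l
j + W(J) = 7500 - 4*(-2/3) = 7500 + 8/3 = 22508/3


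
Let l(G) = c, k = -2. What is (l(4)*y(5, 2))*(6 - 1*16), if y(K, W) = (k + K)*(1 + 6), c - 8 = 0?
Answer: -1680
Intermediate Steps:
c = 8 (c = 8 + 0 = 8)
l(G) = 8
y(K, W) = -14 + 7*K (y(K, W) = (-2 + K)*(1 + 6) = (-2 + K)*7 = -14 + 7*K)
(l(4)*y(5, 2))*(6 - 1*16) = (8*(-14 + 7*5))*(6 - 1*16) = (8*(-14 + 35))*(6 - 16) = (8*21)*(-10) = 168*(-10) = -1680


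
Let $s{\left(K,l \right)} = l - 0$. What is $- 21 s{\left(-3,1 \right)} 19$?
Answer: $-399$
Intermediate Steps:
$s{\left(K,l \right)} = l$ ($s{\left(K,l \right)} = l + 0 = l$)
$- 21 s{\left(-3,1 \right)} 19 = \left(-21\right) 1 \cdot 19 = \left(-21\right) 19 = -399$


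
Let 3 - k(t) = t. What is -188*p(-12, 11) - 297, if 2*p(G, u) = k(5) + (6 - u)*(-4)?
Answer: -1989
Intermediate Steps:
k(t) = 3 - t
p(G, u) = -13 + 2*u (p(G, u) = ((3 - 1*5) + (6 - u)*(-4))/2 = ((3 - 5) + (-24 + 4*u))/2 = (-2 + (-24 + 4*u))/2 = (-26 + 4*u)/2 = -13 + 2*u)
-188*p(-12, 11) - 297 = -188*(-13 + 2*11) - 297 = -188*(-13 + 22) - 297 = -188*9 - 297 = -1692 - 297 = -1989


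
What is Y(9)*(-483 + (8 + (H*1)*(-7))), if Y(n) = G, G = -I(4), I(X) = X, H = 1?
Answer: 1928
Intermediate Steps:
G = -4 (G = -1*4 = -4)
Y(n) = -4
Y(9)*(-483 + (8 + (H*1)*(-7))) = -4*(-483 + (8 + (1*1)*(-7))) = -4*(-483 + (8 + 1*(-7))) = -4*(-483 + (8 - 7)) = -4*(-483 + 1) = -4*(-482) = 1928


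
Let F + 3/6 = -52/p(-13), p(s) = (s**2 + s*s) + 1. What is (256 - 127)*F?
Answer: -19049/226 ≈ -84.288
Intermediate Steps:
p(s) = 1 + 2*s**2 (p(s) = (s**2 + s**2) + 1 = 2*s**2 + 1 = 1 + 2*s**2)
F = -443/678 (F = -1/2 - 52/(1 + 2*(-13)**2) = -1/2 - 52/(1 + 2*169) = -1/2 - 52/(1 + 338) = -1/2 - 52/339 = -443/678 ≈ -0.65339)
(256 - 127)*F = (256 - 127)*(-443/678) = 129*(-443/678) = -19049/226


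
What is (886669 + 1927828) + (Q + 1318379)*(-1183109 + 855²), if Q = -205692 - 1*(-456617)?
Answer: -709454415039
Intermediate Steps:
Q = 250925 (Q = -205692 + 456617 = 250925)
(886669 + 1927828) + (Q + 1318379)*(-1183109 + 855²) = (886669 + 1927828) + (250925 + 1318379)*(-1183109 + 855²) = 2814497 + 1569304*(-1183109 + 731025) = 2814497 + 1569304*(-452084) = 2814497 - 709457229536 = -709454415039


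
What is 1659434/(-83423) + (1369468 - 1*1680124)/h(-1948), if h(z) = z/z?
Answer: -25917514922/83423 ≈ -3.1068e+5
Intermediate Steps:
h(z) = 1
1659434/(-83423) + (1369468 - 1*1680124)/h(-1948) = 1659434/(-83423) + (1369468 - 1*1680124)/1 = 1659434*(-1/83423) + (1369468 - 1680124)*1 = -1659434/83423 - 310656*1 = -1659434/83423 - 310656 = -25917514922/83423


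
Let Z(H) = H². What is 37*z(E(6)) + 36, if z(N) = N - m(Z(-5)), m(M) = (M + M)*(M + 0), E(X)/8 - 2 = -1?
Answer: -45918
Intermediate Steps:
E(X) = 8 (E(X) = 16 + 8*(-1) = 16 - 8 = 8)
m(M) = 2*M² (m(M) = (2*M)*M = 2*M²)
z(N) = -1250 + N (z(N) = N - 2*((-5)²)² = N - 2*25² = N - 2*625 = N - 1*1250 = N - 1250 = -1250 + N)
37*z(E(6)) + 36 = 37*(-1250 + 8) + 36 = 37*(-1242) + 36 = -45954 + 36 = -45918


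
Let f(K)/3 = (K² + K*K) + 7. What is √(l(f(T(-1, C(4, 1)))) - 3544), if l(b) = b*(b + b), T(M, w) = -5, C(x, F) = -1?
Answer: √54938 ≈ 234.39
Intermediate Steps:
f(K) = 21 + 6*K² (f(K) = 3*((K² + K*K) + 7) = 3*((K² + K²) + 7) = 3*(2*K² + 7) = 3*(7 + 2*K²) = 21 + 6*K²)
l(b) = 2*b² (l(b) = b*(2*b) = 2*b²)
√(l(f(T(-1, C(4, 1)))) - 3544) = √(2*(21 + 6*(-5)²)² - 3544) = √(2*(21 + 6*25)² - 3544) = √(2*(21 + 150)² - 3544) = √(2*171² - 3544) = √(2*29241 - 3544) = √(58482 - 3544) = √54938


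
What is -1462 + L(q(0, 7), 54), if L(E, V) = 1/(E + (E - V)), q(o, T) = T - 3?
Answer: -67253/46 ≈ -1462.0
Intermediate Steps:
q(o, T) = -3 + T
L(E, V) = 1/(-V + 2*E)
-1462 + L(q(0, 7), 54) = -1462 + 1/(-1*54 + 2*(-3 + 7)) = -1462 + 1/(-54 + 2*4) = -1462 + 1/(-54 + 8) = -1462 + 1/(-46) = -1462 - 1/46 = -67253/46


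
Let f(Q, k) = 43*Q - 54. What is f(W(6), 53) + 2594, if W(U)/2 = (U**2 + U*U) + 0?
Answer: 8732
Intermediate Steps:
W(U) = 4*U**2 (W(U) = 2*((U**2 + U*U) + 0) = 2*((U**2 + U**2) + 0) = 2*(2*U**2 + 0) = 2*(2*U**2) = 4*U**2)
f(Q, k) = -54 + 43*Q
f(W(6), 53) + 2594 = (-54 + 43*(4*6**2)) + 2594 = (-54 + 43*(4*36)) + 2594 = (-54 + 43*144) + 2594 = (-54 + 6192) + 2594 = 6138 + 2594 = 8732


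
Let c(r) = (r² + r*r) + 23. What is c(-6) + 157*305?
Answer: 47980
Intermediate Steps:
c(r) = 23 + 2*r² (c(r) = (r² + r²) + 23 = 2*r² + 23 = 23 + 2*r²)
c(-6) + 157*305 = (23 + 2*(-6)²) + 157*305 = (23 + 2*36) + 47885 = (23 + 72) + 47885 = 95 + 47885 = 47980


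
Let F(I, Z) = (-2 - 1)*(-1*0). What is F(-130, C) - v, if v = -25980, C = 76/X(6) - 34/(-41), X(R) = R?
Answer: 25980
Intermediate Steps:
C = 1660/123 (C = 76/6 - 34/(-41) = 76*(⅙) - 34*(-1/41) = 38/3 + 34/41 = 1660/123 ≈ 13.496)
F(I, Z) = 0 (F(I, Z) = -3*0 = 0)
F(-130, C) - v = 0 - 1*(-25980) = 0 + 25980 = 25980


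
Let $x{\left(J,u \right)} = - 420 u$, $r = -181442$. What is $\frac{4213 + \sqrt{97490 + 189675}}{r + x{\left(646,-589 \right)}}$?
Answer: $\frac{4213}{65938} + \frac{\sqrt{287165}}{65938} \approx 0.07202$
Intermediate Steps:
$\frac{4213 + \sqrt{97490 + 189675}}{r + x{\left(646,-589 \right)}} = \frac{4213 + \sqrt{97490 + 189675}}{-181442 - -247380} = \frac{4213 + \sqrt{287165}}{-181442 + 247380} = \frac{4213 + \sqrt{287165}}{65938} = \left(4213 + \sqrt{287165}\right) \frac{1}{65938} = \frac{4213}{65938} + \frac{\sqrt{287165}}{65938}$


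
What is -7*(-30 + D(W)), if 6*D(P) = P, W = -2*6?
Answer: 224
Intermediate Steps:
W = -12
D(P) = P/6
-7*(-30 + D(W)) = -7*(-30 + (1/6)*(-12)) = -7*(-30 - 2) = -7*(-32) = 224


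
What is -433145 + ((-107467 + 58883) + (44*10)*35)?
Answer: -466329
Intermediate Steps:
-433145 + ((-107467 + 58883) + (44*10)*35) = -433145 + (-48584 + 440*35) = -433145 + (-48584 + 15400) = -433145 - 33184 = -466329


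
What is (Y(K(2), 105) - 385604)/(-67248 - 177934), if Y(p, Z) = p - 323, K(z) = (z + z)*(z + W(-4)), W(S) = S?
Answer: 385935/245182 ≈ 1.5741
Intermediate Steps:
K(z) = 2*z*(-4 + z) (K(z) = (z + z)*(z - 4) = (2*z)*(-4 + z) = 2*z*(-4 + z))
Y(p, Z) = -323 + p
(Y(K(2), 105) - 385604)/(-67248 - 177934) = ((-323 + 2*2*(-4 + 2)) - 385604)/(-67248 - 177934) = ((-323 + 2*2*(-2)) - 385604)/(-245182) = ((-323 - 8) - 385604)*(-1/245182) = (-331 - 385604)*(-1/245182) = -385935*(-1/245182) = 385935/245182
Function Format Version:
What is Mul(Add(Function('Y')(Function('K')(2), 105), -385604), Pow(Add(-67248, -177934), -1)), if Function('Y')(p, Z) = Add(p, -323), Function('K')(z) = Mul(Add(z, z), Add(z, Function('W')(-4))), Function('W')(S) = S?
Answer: Rational(385935, 245182) ≈ 1.5741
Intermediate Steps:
Function('K')(z) = Mul(2, z, Add(-4, z)) (Function('K')(z) = Mul(Add(z, z), Add(z, -4)) = Mul(Mul(2, z), Add(-4, z)) = Mul(2, z, Add(-4, z)))
Function('Y')(p, Z) = Add(-323, p)
Mul(Add(Function('Y')(Function('K')(2), 105), -385604), Pow(Add(-67248, -177934), -1)) = Mul(Add(Add(-323, Mul(2, 2, Add(-4, 2))), -385604), Pow(Add(-67248, -177934), -1)) = Mul(Add(Add(-323, Mul(2, 2, -2)), -385604), Pow(-245182, -1)) = Mul(Add(Add(-323, -8), -385604), Rational(-1, 245182)) = Mul(Add(-331, -385604), Rational(-1, 245182)) = Mul(-385935, Rational(-1, 245182)) = Rational(385935, 245182)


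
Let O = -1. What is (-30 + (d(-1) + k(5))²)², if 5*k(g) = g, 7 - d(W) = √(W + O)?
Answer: 512 - 1024*I*√2 ≈ 512.0 - 1448.2*I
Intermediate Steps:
d(W) = 7 - √(-1 + W) (d(W) = 7 - √(W - 1) = 7 - √(-1 + W))
k(g) = g/5
(-30 + (d(-1) + k(5))²)² = (-30 + ((7 - √(-1 - 1)) + (⅕)*5)²)² = (-30 + ((7 - √(-2)) + 1)²)² = (-30 + ((7 - I*√2) + 1)²)² = (-30 + (8 - I*√2)²)²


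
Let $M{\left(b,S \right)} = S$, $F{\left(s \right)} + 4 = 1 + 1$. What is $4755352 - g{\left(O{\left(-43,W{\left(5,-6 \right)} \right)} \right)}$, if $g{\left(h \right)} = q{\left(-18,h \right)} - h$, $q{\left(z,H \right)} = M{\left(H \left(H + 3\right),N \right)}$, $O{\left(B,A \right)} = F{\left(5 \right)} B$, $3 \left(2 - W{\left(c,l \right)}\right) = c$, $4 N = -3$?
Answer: $\frac{19021755}{4} \approx 4.7554 \cdot 10^{6}$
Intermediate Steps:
$N = - \frac{3}{4}$ ($N = \frac{1}{4} \left(-3\right) = - \frac{3}{4} \approx -0.75$)
$F{\left(s \right)} = -2$ ($F{\left(s \right)} = -4 + \left(1 + 1\right) = -4 + 2 = -2$)
$W{\left(c,l \right)} = 2 - \frac{c}{3}$
$O{\left(B,A \right)} = - 2 B$
$q{\left(z,H \right)} = - \frac{3}{4}$
$g{\left(h \right)} = - \frac{3}{4} - h$
$4755352 - g{\left(O{\left(-43,W{\left(5,-6 \right)} \right)} \right)} = 4755352 - \left(- \frac{3}{4} - \left(-2\right) \left(-43\right)\right) = 4755352 - \left(- \frac{3}{4} - 86\right) = 4755352 - - \frac{347}{4} = 4755352 + \frac{347}{4} = \frac{19021755}{4}$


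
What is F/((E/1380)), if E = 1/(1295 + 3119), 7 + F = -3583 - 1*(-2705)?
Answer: -5390818200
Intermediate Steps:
F = -885 (F = -7 + (-3583 - 1*(-2705)) = -7 + (-3583 + 2705) = -7 - 878 = -885)
E = 1/4414 ≈ 0.00022655
F/((E/1380)) = -885/((1/4414)/1380) = -885/((1/4414)*(1/1380)) = -885/1/6091320 = -885*6091320 = -5390818200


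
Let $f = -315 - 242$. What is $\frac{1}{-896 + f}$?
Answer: $- \frac{1}{1453} \approx -0.00068823$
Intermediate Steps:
$f = -557$
$\frac{1}{-896 + f} = \frac{1}{-896 - 557} = \frac{1}{-1453} = - \frac{1}{1453}$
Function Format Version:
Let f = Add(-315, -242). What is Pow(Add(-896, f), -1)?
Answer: Rational(-1, 1453) ≈ -0.00068823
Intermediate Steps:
f = -557
Pow(Add(-896, f), -1) = Pow(Add(-896, -557), -1) = Pow(-1453, -1) = Rational(-1, 1453)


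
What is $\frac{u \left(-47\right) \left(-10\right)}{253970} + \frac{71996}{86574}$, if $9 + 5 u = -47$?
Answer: $\frac{4457274646}{5496799695} \approx 0.81089$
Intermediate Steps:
$u = - \frac{56}{5}$ ($u = - \frac{9}{5} + \frac{1}{5} \left(-47\right) = - \frac{9}{5} - \frac{47}{5} = - \frac{56}{5} \approx -11.2$)
$\frac{u \left(-47\right) \left(-10\right)}{253970} + \frac{71996}{86574} = \frac{\left(- \frac{56}{5}\right) \left(-47\right) \left(-10\right)}{253970} + \frac{71996}{86574} = \frac{2632}{5} \left(-10\right) \frac{1}{253970} + 71996 \cdot \frac{1}{86574} = \left(-5264\right) \frac{1}{253970} + \frac{35998}{43287} = - \frac{2632}{126985} + \frac{35998}{43287} = \frac{4457274646}{5496799695}$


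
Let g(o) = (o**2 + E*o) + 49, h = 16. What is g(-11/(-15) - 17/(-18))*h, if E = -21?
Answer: 537244/2025 ≈ 265.31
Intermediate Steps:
g(o) = 49 + o**2 - 21*o (g(o) = (o**2 - 21*o) + 49 = 49 + o**2 - 21*o)
g(-11/(-15) - 17/(-18))*h = (49 + (-11/(-15) - 17/(-18))**2 - 21*(-11/(-15) - 17/(-18)))*16 = (49 + (-11*(-1/15) - 17*(-1/18))**2 - 21*(-11*(-1/15) - 17*(-1/18)))*16 = (49 + (11/15 + 17/18)**2 - 21*(11/15 + 17/18))*16 = (49 + (151/90)**2 - 21*151/90)*16 = (49 + 22801/8100 - 1057/30)*16 = (134311/8100)*16 = 537244/2025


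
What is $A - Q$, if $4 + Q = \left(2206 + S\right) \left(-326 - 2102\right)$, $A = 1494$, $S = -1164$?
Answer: $2531474$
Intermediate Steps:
$Q = -2529980$ ($Q = -4 + \left(2206 - 1164\right) \left(-326 - 2102\right) = -4 + 1042 \left(-2428\right) = -4 - 2529976 = -2529980$)
$A - Q = 1494 - -2529980 = 1494 + 2529980 = 2531474$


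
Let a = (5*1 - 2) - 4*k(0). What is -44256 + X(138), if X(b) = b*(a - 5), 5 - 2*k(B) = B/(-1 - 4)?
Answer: -45912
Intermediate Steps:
k(B) = 5/2 + B/10 (k(B) = 5/2 - B/(2*(-1 - 4)) = 5/2 - B/(2*(-5)) = 5/2 - (-1)*B/10 = 5/2 + B/10)
a = -7 (a = (5*1 - 2) - 4*(5/2 + (⅒)*0) = (5 - 2) - 4*(5/2 + 0) = 3 - 4*5/2 = 3 - 10 = -7)
X(b) = -12*b (X(b) = b*(-7 - 5) = b*(-12) = -12*b)
-44256 + X(138) = -44256 - 12*138 = -44256 - 1656 = -45912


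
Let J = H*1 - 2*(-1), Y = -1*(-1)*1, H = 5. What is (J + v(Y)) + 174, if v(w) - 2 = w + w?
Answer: 185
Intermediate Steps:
Y = 1 (Y = 1*1 = 1)
v(w) = 2 + 2*w (v(w) = 2 + (w + w) = 2 + 2*w)
J = 7 (J = 5*1 - 2*(-1) = 5 + 2 = 7)
(J + v(Y)) + 174 = (7 + (2 + 2*1)) + 174 = (7 + (2 + 2)) + 174 = (7 + 4) + 174 = 11 + 174 = 185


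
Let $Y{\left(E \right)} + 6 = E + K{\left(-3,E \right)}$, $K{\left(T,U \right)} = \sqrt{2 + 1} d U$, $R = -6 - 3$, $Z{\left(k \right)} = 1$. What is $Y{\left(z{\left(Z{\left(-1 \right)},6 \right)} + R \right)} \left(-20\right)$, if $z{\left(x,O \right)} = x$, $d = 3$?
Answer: $280 + 480 \sqrt{3} \approx 1111.4$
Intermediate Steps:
$R = -9$
$K{\left(T,U \right)} = 3 U \sqrt{3}$ ($K{\left(T,U \right)} = \sqrt{2 + 1} \cdot 3 U = \sqrt{3} \cdot 3 U = 3 \sqrt{3} U = 3 U \sqrt{3}$)
$Y{\left(E \right)} = -6 + E + 3 E \sqrt{3}$ ($Y{\left(E \right)} = -6 + \left(E + 3 E \sqrt{3}\right) = -6 + E + 3 E \sqrt{3}$)
$Y{\left(z{\left(Z{\left(-1 \right)},6 \right)} + R \right)} \left(-20\right) = \left(-6 + \left(1 - 9\right) + 3 \left(1 - 9\right) \sqrt{3}\right) \left(-20\right) = \left(-6 - 8 + 3 \left(-8\right) \sqrt{3}\right) \left(-20\right) = \left(-6 - 8 - 24 \sqrt{3}\right) \left(-20\right) = \left(-14 - 24 \sqrt{3}\right) \left(-20\right) = 280 + 480 \sqrt{3}$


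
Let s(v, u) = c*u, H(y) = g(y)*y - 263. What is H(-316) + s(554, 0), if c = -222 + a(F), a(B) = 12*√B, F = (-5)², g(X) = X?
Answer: 99593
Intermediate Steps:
F = 25
H(y) = -263 + y² (H(y) = y*y - 263 = y² - 263 = -263 + y²)
c = -162 (c = -222 + 12*√25 = -222 + 12*5 = -222 + 60 = -162)
s(v, u) = -162*u
H(-316) + s(554, 0) = (-263 + (-316)²) - 162*0 = (-263 + 99856) + 0 = 99593 + 0 = 99593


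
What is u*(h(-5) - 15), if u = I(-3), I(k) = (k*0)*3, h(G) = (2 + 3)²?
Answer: 0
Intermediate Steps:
h(G) = 25 (h(G) = 5² = 25)
I(k) = 0 (I(k) = 0*3 = 0)
u = 0
u*(h(-5) - 15) = 0*(25 - 15) = 0*10 = 0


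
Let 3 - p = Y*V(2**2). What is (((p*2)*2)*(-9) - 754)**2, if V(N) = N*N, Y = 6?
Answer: 6728836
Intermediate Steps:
V(N) = N**2
p = -93 (p = 3 - 6*(2**2)**2 = 3 - 6*4**2 = 3 - 6*16 = 3 - 1*96 = 3 - 96 = -93)
(((p*2)*2)*(-9) - 754)**2 = ((-93*2*2)*(-9) - 754)**2 = (-186*2*(-9) - 754)**2 = (-372*(-9) - 754)**2 = (3348 - 754)**2 = 2594**2 = 6728836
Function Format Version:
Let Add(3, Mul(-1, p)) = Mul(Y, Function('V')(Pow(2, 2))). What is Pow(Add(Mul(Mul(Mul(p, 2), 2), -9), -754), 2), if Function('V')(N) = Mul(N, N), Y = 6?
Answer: 6728836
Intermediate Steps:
Function('V')(N) = Pow(N, 2)
p = -93 (p = Add(3, Mul(-1, Mul(6, Pow(Pow(2, 2), 2)))) = Add(3, Mul(-1, Mul(6, Pow(4, 2)))) = Add(3, Mul(-1, Mul(6, 16))) = Add(3, Mul(-1, 96)) = Add(3, -96) = -93)
Pow(Add(Mul(Mul(Mul(p, 2), 2), -9), -754), 2) = Pow(Add(Mul(Mul(Mul(-93, 2), 2), -9), -754), 2) = Pow(Add(Mul(Mul(-186, 2), -9), -754), 2) = Pow(Add(Mul(-372, -9), -754), 2) = Pow(Add(3348, -754), 2) = Pow(2594, 2) = 6728836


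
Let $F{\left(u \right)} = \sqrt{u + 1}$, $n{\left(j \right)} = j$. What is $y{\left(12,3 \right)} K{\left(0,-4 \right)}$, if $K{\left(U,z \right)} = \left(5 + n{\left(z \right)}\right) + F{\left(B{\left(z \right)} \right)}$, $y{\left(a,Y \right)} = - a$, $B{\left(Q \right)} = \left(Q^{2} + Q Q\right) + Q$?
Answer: $-12 - 12 \sqrt{29} \approx -76.622$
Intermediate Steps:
$B{\left(Q \right)} = Q + 2 Q^{2}$ ($B{\left(Q \right)} = \left(Q^{2} + Q^{2}\right) + Q = 2 Q^{2} + Q = Q + 2 Q^{2}$)
$F{\left(u \right)} = \sqrt{1 + u}$
$K{\left(U,z \right)} = 5 + z + \sqrt{1 + z \left(1 + 2 z\right)}$ ($K{\left(U,z \right)} = \left(5 + z\right) + \sqrt{1 + z \left(1 + 2 z\right)} = 5 + z + \sqrt{1 + z \left(1 + 2 z\right)}$)
$y{\left(12,3 \right)} K{\left(0,-4 \right)} = \left(-1\right) 12 \left(5 - 4 + \sqrt{1 - 4 \left(1 + 2 \left(-4\right)\right)}\right) = - 12 \left(5 - 4 + \sqrt{1 - 4 \left(1 - 8\right)}\right) = - 12 \left(5 - 4 + \sqrt{1 - -28}\right) = - 12 \left(5 - 4 + \sqrt{1 + 28}\right) = - 12 \left(5 - 4 + \sqrt{29}\right) = - 12 \left(1 + \sqrt{29}\right) = -12 - 12 \sqrt{29}$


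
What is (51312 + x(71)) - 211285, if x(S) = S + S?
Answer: -159831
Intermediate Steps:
x(S) = 2*S
(51312 + x(71)) - 211285 = (51312 + 2*71) - 211285 = (51312 + 142) - 211285 = 51454 - 211285 = -159831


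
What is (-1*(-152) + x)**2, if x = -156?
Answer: 16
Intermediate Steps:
(-1*(-152) + x)**2 = (-1*(-152) - 156)**2 = (152 - 156)**2 = (-4)**2 = 16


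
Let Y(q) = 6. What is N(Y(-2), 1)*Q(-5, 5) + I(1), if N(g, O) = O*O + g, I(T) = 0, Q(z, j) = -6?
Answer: -42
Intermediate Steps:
N(g, O) = g + O**2 (N(g, O) = O**2 + g = g + O**2)
N(Y(-2), 1)*Q(-5, 5) + I(1) = (6 + 1**2)*(-6) + 0 = (6 + 1)*(-6) + 0 = 7*(-6) + 0 = -42 + 0 = -42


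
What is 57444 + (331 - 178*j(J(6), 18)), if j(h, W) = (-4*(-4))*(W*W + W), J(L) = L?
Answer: -916241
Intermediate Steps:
j(h, W) = 16*W + 16*W² (j(h, W) = 16*(W² + W) = 16*(W + W²) = 16*W + 16*W²)
57444 + (331 - 178*j(J(6), 18)) = 57444 + (331 - 2848*18*(1 + 18)) = 57444 + (331 - 2848*18*19) = 57444 + (331 - 178*5472) = 57444 + (331 - 974016) = 57444 - 973685 = -916241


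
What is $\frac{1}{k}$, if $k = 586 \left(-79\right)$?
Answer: $- \frac{1}{46294} \approx -2.1601 \cdot 10^{-5}$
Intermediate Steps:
$k = -46294$
$\frac{1}{k} = \frac{1}{-46294} = - \frac{1}{46294}$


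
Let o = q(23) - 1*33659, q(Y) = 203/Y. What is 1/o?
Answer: -23/773954 ≈ -2.9718e-5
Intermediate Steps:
o = -773954/23 (o = 203/23 - 1*33659 = 203*(1/23) - 33659 = 203/23 - 33659 = -773954/23 ≈ -33650.)
1/o = 1/(-773954/23) = -23/773954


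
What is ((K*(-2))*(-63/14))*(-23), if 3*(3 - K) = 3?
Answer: -414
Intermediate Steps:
K = 2 (K = 3 - ⅓*3 = 3 - 1 = 2)
((K*(-2))*(-63/14))*(-23) = ((2*(-2))*(-63/14))*(-23) = -(-252)/14*(-23) = -4*(-9/2)*(-23) = 18*(-23) = -414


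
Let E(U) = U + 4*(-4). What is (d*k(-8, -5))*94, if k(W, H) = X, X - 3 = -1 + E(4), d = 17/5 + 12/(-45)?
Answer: -8836/3 ≈ -2945.3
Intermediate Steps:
E(U) = -16 + U (E(U) = U - 16 = -16 + U)
d = 47/15 (d = 17*(⅕) + 12*(-1/45) = 17/5 - 4/15 = 47/15 ≈ 3.1333)
X = -10 (X = 3 + (-1 + (-16 + 4)) = 3 + (-1 - 12) = 3 - 13 = -10)
k(W, H) = -10
(d*k(-8, -5))*94 = ((47/15)*(-10))*94 = -94/3*94 = -8836/3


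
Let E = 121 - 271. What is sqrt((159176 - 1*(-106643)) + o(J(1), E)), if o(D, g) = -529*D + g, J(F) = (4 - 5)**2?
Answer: 6*sqrt(7365) ≈ 514.92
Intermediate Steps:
J(F) = 1 (J(F) = (-1)**2 = 1)
E = -150
o(D, g) = g - 529*D
sqrt((159176 - 1*(-106643)) + o(J(1), E)) = sqrt((159176 - 1*(-106643)) + (-150 - 529*1)) = sqrt((159176 + 106643) + (-150 - 529)) = sqrt(265819 - 679) = sqrt(265140) = 6*sqrt(7365)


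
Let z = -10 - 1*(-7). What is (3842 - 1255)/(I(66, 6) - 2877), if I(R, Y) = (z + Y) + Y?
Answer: -2587/2868 ≈ -0.90202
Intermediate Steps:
z = -3 (z = -10 + 7 = -3)
I(R, Y) = -3 + 2*Y (I(R, Y) = (-3 + Y) + Y = -3 + 2*Y)
(3842 - 1255)/(I(66, 6) - 2877) = (3842 - 1255)/((-3 + 2*6) - 2877) = 2587/((-3 + 12) - 2877) = 2587/(9 - 2877) = 2587/(-2868) = 2587*(-1/2868) = -2587/2868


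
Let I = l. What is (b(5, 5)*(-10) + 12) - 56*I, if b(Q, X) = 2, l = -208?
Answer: 11640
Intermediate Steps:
I = -208
(b(5, 5)*(-10) + 12) - 56*I = (2*(-10) + 12) - 56*(-208) = (-20 + 12) + 11648 = -8 + 11648 = 11640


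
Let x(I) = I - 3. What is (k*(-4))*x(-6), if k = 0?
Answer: 0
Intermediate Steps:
x(I) = -3 + I
(k*(-4))*x(-6) = (0*(-4))*(-3 - 6) = 0*(-9) = 0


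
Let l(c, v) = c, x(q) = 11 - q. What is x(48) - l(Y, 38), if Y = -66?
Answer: 29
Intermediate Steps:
x(48) - l(Y, 38) = (11 - 1*48) - 1*(-66) = (11 - 48) + 66 = -37 + 66 = 29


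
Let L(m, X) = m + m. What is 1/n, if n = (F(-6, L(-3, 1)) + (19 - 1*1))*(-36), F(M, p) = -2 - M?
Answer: -1/792 ≈ -0.0012626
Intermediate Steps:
L(m, X) = 2*m
n = -792 (n = ((-2 - 1*(-6)) + (19 - 1*1))*(-36) = ((-2 + 6) + (19 - 1))*(-36) = (4 + 18)*(-36) = 22*(-36) = -792)
1/n = 1/(-792) = -1/792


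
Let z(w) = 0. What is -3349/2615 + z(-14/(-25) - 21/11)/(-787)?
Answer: -3349/2615 ≈ -1.2807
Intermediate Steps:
-3349/2615 + z(-14/(-25) - 21/11)/(-787) = -3349/2615 + 0/(-787) = -3349*1/2615 + 0*(-1/787) = -3349/2615 + 0 = -3349/2615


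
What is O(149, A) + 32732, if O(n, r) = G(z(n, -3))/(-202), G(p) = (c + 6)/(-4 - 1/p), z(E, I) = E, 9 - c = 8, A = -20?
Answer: 3947283851/120594 ≈ 32732.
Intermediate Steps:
c = 1 (c = 9 - 1*8 = 9 - 8 = 1)
G(p) = 7/(-4 - 1/p) (G(p) = (1 + 6)/(-4 - 1/p) = 7/(-4 - 1/p))
O(n, r) = 7*n/(202*(1 + 4*n)) (O(n, r) = -7*n/(1 + 4*n)/(-202) = -7*n/(1 + 4*n)*(-1/202) = 7*n/(202*(1 + 4*n)))
O(149, A) + 32732 = (7/202)*149/(1 + 4*149) + 32732 = (7/202)*149/(1 + 596) + 32732 = (7/202)*149/597 + 32732 = (7/202)*149*(1/597) + 32732 = 1043/120594 + 32732 = 3947283851/120594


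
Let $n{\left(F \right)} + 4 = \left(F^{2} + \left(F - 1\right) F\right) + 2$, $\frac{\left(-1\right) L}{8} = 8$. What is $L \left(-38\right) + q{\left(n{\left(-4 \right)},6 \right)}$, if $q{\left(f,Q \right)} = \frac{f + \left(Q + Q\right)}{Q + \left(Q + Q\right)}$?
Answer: $\frac{21911}{9} \approx 2434.6$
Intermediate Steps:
$L = -64$ ($L = \left(-8\right) 8 = -64$)
$n{\left(F \right)} = -2 + F^{2} + F \left(-1 + F\right)$ ($n{\left(F \right)} = -4 + \left(\left(F^{2} + \left(F - 1\right) F\right) + 2\right) = -4 + \left(\left(F^{2} + \left(-1 + F\right) F\right) + 2\right) = -4 + \left(\left(F^{2} + F \left(-1 + F\right)\right) + 2\right) = -4 + \left(2 + F^{2} + F \left(-1 + F\right)\right) = -2 + F^{2} + F \left(-1 + F\right)$)
$q{\left(f,Q \right)} = \frac{f + 2 Q}{3 Q}$ ($q{\left(f,Q \right)} = \frac{f + 2 Q}{Q + 2 Q} = \frac{f + 2 Q}{3 Q}$)
$L \left(-38\right) + q{\left(n{\left(-4 \right)},6 \right)} = \left(-64\right) \left(-38\right) + \frac{\left(-2 - -4 + 2 \left(-4\right)^{2}\right) + 2 \cdot 6}{3 \cdot 6} = 2432 + \frac{1}{3} \cdot \frac{1}{6} \left(\left(-2 + 4 + 2 \cdot 16\right) + 12\right) = 2432 + \frac{1}{3} \cdot \frac{1}{6} \left(\left(-2 + 4 + 32\right) + 12\right) = 2432 + \frac{1}{3} \cdot \frac{1}{6} \left(34 + 12\right) = 2432 + \frac{1}{3} \cdot \frac{1}{6} \cdot 46 = 2432 + \frac{23}{9} = \frac{21911}{9}$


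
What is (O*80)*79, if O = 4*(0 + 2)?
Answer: 50560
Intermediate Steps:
O = 8 (O = 4*2 = 8)
(O*80)*79 = (8*80)*79 = 640*79 = 50560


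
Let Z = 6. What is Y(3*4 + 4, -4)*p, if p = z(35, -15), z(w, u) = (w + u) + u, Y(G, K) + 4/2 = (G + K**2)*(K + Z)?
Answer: 310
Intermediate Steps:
Y(G, K) = -2 + (6 + K)*(G + K**2) (Y(G, K) = -2 + (G + K**2)*(K + 6) = -2 + (G + K**2)*(6 + K) = -2 + (6 + K)*(G + K**2))
z(w, u) = w + 2*u (z(w, u) = (u + w) + u = w + 2*u)
p = 5 (p = 35 + 2*(-15) = 35 - 30 = 5)
Y(3*4 + 4, -4)*p = (-2 + (-4)**3 + 6*(3*4 + 4) + 6*(-4)**2 + (3*4 + 4)*(-4))*5 = (-2 - 64 + 6*(12 + 4) + 6*16 + (12 + 4)*(-4))*5 = (-2 - 64 + 6*16 + 96 + 16*(-4))*5 = (-2 - 64 + 96 + 96 - 64)*5 = 62*5 = 310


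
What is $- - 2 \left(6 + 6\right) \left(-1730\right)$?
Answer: $-41520$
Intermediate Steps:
$- - 2 \left(6 + 6\right) \left(-1730\right) = - \left(-2\right) 12 \left(-1730\right) = - \left(-24\right) \left(-1730\right) = \left(-1\right) 41520 = -41520$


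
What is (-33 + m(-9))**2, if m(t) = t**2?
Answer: 2304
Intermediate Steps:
(-33 + m(-9))**2 = (-33 + (-9)**2)**2 = (-33 + 81)**2 = 48**2 = 2304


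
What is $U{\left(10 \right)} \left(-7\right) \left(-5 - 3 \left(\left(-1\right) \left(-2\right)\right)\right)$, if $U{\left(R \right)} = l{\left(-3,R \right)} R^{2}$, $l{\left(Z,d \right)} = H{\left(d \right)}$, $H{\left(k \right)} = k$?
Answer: $77000$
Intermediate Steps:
$l{\left(Z,d \right)} = d$
$U{\left(R \right)} = R^{3}$ ($U{\left(R \right)} = R R^{2} = R^{3}$)
$U{\left(10 \right)} \left(-7\right) \left(-5 - 3 \left(\left(-1\right) \left(-2\right)\right)\right) = 10^{3} \left(-7\right) \left(-5 - 3 \left(\left(-1\right) \left(-2\right)\right)\right) = 1000 \left(-7\right) \left(-5 - 6\right) = - 7000 \left(-5 - 6\right) = \left(-7000\right) \left(-11\right) = 77000$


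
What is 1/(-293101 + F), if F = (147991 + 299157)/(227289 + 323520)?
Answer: -550809/161442221561 ≈ -3.4118e-6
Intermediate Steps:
F = 447148/550809 ≈ 0.81180
1/(-293101 + F) = 1/(-293101 + 447148/550809) = 1/(-161442221561/550809) = -550809/161442221561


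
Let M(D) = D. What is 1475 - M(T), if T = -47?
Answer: 1522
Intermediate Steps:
1475 - M(T) = 1475 - 1*(-47) = 1475 + 47 = 1522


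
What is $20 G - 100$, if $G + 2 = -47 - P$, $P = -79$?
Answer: $500$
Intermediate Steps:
$G = 30$ ($G = -2 - -32 = -2 + \left(-47 + 79\right) = -2 + 32 = 30$)
$20 G - 100 = 20 \cdot 30 - 100 = 600 - 100 = 500$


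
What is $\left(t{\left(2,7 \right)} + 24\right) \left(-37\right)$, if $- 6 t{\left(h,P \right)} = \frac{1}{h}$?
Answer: $- \frac{10619}{12} \approx -884.92$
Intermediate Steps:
$t{\left(h,P \right)} = - \frac{1}{6 h}$
$\left(t{\left(2,7 \right)} + 24\right) \left(-37\right) = \left(- \frac{1}{6 \cdot 2} + 24\right) \left(-37\right) = \left(\left(- \frac{1}{6}\right) \frac{1}{2} + 24\right) \left(-37\right) = \left(- \frac{1}{12} + 24\right) \left(-37\right) = \frac{287}{12} \left(-37\right) = - \frac{10619}{12}$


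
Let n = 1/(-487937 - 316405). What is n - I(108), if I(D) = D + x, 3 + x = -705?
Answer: 482605199/804342 ≈ 600.00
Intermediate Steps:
x = -708 (x = -3 - 705 = -708)
I(D) = -708 + D (I(D) = D - 708 = -708 + D)
n = -1/804342 (n = 1/(-804342) = -1/804342 ≈ -1.2433e-6)
n - I(108) = -1/804342 - (-708 + 108) = -1/804342 - 1*(-600) = -1/804342 + 600 = 482605199/804342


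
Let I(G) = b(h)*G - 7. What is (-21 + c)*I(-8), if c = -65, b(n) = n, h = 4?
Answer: 3354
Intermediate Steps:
I(G) = -7 + 4*G (I(G) = 4*G - 7 = -7 + 4*G)
(-21 + c)*I(-8) = (-21 - 65)*(-7 + 4*(-8)) = -86*(-7 - 32) = -86*(-39) = 3354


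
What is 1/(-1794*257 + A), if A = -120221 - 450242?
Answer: -1/1031521 ≈ -9.6944e-7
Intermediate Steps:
A = -570463
1/(-1794*257 + A) = 1/(-1794*257 - 570463) = 1/(-461058 - 570463) = 1/(-1031521) = -1/1031521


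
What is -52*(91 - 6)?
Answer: -4420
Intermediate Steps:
-52*(91 - 6) = -52*85 = -4420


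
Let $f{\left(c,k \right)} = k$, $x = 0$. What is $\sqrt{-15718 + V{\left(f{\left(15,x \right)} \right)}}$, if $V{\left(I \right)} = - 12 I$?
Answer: $i \sqrt{15718} \approx 125.37 i$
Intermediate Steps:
$\sqrt{-15718 + V{\left(f{\left(15,x \right)} \right)}} = \sqrt{-15718 - 0} = \sqrt{-15718 + 0} = \sqrt{-15718} = i \sqrt{15718}$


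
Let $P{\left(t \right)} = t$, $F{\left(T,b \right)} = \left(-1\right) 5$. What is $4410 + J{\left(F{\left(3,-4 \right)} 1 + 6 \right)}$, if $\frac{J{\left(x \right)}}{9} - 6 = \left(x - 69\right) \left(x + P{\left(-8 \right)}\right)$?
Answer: $8748$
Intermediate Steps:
$F{\left(T,b \right)} = -5$
$J{\left(x \right)} = 54 + 9 \left(-69 + x\right) \left(-8 + x\right)$ ($J{\left(x \right)} = 54 + 9 \left(x - 69\right) \left(x - 8\right) = 54 + 9 \left(-69 + x\right) \left(-8 + x\right)$)
$4410 + J{\left(F{\left(3,-4 \right)} 1 + 6 \right)} = 4410 + \left(5022 - 693 \left(\left(-5\right) 1 + 6\right) + 9 \left(\left(-5\right) 1 + 6\right)^{2}\right) = 4410 + \left(5022 - 693 \left(-5 + 6\right) + 9 \left(-5 + 6\right)^{2}\right) = 4410 + \left(5022 - 693 + 9 \cdot 1^{2}\right) = 4410 + \left(5022 - 693 + 9 \cdot 1\right) = 4410 + \left(5022 - 693 + 9\right) = 4410 + 4338 = 8748$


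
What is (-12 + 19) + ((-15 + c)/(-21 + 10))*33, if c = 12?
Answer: 16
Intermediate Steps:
(-12 + 19) + ((-15 + c)/(-21 + 10))*33 = (-12 + 19) + ((-15 + 12)/(-21 + 10))*33 = 7 - 3/(-11)*33 = 7 - 3*(-1/11)*33 = 7 + (3/11)*33 = 7 + 9 = 16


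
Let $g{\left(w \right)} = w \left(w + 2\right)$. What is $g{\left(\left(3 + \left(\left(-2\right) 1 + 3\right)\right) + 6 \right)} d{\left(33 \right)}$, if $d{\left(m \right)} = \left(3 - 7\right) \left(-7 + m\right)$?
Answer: $-12480$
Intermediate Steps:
$d{\left(m \right)} = 28 - 4 m$ ($d{\left(m \right)} = - 4 \left(-7 + m\right) = 28 - 4 m$)
$g{\left(w \right)} = w \left(2 + w\right)$
$g{\left(\left(3 + \left(\left(-2\right) 1 + 3\right)\right) + 6 \right)} d{\left(33 \right)} = \left(\left(3 + \left(\left(-2\right) 1 + 3\right)\right) + 6\right) \left(2 + \left(\left(3 + \left(\left(-2\right) 1 + 3\right)\right) + 6\right)\right) \left(28 - 132\right) = \left(\left(3 + \left(-2 + 3\right)\right) + 6\right) \left(2 + \left(\left(3 + \left(-2 + 3\right)\right) + 6\right)\right) \left(28 - 132\right) = \left(\left(3 + 1\right) + 6\right) \left(2 + \left(\left(3 + 1\right) + 6\right)\right) \left(-104\right) = \left(4 + 6\right) \left(2 + \left(4 + 6\right)\right) \left(-104\right) = 10 \left(2 + 10\right) \left(-104\right) = 10 \cdot 12 \left(-104\right) = 120 \left(-104\right) = -12480$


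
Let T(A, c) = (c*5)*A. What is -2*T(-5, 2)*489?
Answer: 48900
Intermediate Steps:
T(A, c) = 5*A*c (T(A, c) = (5*c)*A = 5*A*c)
-2*T(-5, 2)*489 = -10*(-5)*2*489 = -2*(-50)*489 = 100*489 = 48900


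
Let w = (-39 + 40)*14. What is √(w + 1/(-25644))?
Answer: √2301645165/12822 ≈ 3.7417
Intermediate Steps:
w = 14 (w = 1*14 = 14)
√(w + 1/(-25644)) = √(14 + 1/(-25644)) = √(14 - 1/25644) = √(359015/25644) = √2301645165/12822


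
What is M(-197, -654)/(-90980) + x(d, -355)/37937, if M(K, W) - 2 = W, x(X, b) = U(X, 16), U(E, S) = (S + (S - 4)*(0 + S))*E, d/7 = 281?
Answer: 9311982051/862877065 ≈ 10.792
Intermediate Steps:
d = 1967 (d = 7*281 = 1967)
U(E, S) = E*(S + S*(-4 + S)) (U(E, S) = (S + (-4 + S)*S)*E = (S + S*(-4 + S))*E = E*(S + S*(-4 + S)))
x(X, b) = 208*X (x(X, b) = X*16*(-3 + 16) = X*16*13 = 208*X)
M(K, W) = 2 + W
M(-197, -654)/(-90980) + x(d, -355)/37937 = (2 - 654)/(-90980) + (208*1967)/37937 = -652*(-1/90980) + 409136*(1/37937) = 163/22745 + 409136/37937 = 9311982051/862877065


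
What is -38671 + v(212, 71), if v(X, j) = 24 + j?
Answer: -38576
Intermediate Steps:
-38671 + v(212, 71) = -38671 + (24 + 71) = -38671 + 95 = -38576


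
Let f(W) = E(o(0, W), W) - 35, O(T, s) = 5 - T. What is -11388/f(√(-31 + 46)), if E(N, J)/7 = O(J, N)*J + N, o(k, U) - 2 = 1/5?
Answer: -2533830/5089 - 711750*√15/5089 ≈ -1039.6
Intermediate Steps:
o(k, U) = 11/5 (o(k, U) = 2 + 1/5 = 2 + ⅕ = 11/5)
E(N, J) = 7*N + 7*J*(5 - J) (E(N, J) = 7*((5 - J)*J + N) = 7*(J*(5 - J) + N) = 7*(N + J*(5 - J)) = 7*N + 7*J*(5 - J))
f(W) = -98/5 - 7*W*(-5 + W) (f(W) = (7*(11/5) - 7*W*(-5 + W)) - 35 = (77/5 - 7*W*(-5 + W)) - 35 = -98/5 - 7*W*(-5 + W))
-11388/f(√(-31 + 46)) = -11388/(-98/5 - 7*√(-31 + 46)*(-5 + √(-31 + 46))) = -11388/(-98/5 - 7*√15*(-5 + √15))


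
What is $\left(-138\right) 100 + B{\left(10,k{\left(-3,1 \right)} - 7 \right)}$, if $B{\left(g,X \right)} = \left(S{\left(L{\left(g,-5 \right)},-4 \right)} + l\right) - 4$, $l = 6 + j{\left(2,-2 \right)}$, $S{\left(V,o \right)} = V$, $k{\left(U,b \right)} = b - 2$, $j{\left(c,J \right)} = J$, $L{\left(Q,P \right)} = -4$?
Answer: $-13804$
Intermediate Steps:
$k{\left(U,b \right)} = -2 + b$
$l = 4$ ($l = 6 - 2 = 4$)
$B{\left(g,X \right)} = -4$ ($B{\left(g,X \right)} = \left(-4 + 4\right) - 4 = 0 - 4 = -4$)
$\left(-138\right) 100 + B{\left(10,k{\left(-3,1 \right)} - 7 \right)} = \left(-138\right) 100 - 4 = -13800 - 4 = -13804$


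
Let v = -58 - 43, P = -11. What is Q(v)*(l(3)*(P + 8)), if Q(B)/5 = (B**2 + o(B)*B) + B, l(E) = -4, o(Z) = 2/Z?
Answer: 606120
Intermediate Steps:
v = -101
Q(B) = 10 + 5*B + 5*B**2 (Q(B) = 5*((B**2 + (2/B)*B) + B) = 5*((B**2 + 2) + B) = 5*((2 + B**2) + B) = 5*(2 + B + B**2) = 10 + 5*B + 5*B**2)
Q(v)*(l(3)*(P + 8)) = (10 + 5*(-101)*(1 - 101))*(-4*(-11 + 8)) = (10 + 5*(-101)*(-100))*(-4*(-3)) = (10 + 50500)*12 = 50510*12 = 606120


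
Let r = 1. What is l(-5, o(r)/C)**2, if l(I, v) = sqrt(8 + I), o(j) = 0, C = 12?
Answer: 3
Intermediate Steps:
l(-5, o(r)/C)**2 = (sqrt(8 - 5))**2 = (sqrt(3))**2 = 3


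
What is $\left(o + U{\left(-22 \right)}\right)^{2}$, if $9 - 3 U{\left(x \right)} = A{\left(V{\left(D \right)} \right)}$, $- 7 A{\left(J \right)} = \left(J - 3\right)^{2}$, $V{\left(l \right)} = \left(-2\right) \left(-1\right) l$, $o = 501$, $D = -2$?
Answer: $\frac{2307361}{9} \approx 2.5637 \cdot 10^{5}$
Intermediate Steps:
$V{\left(l \right)} = 2 l$
$A{\left(J \right)} = - \frac{\left(-3 + J\right)^{2}}{7}$ ($A{\left(J \right)} = - \frac{\left(J - 3\right)^{2}}{7} = - \frac{\left(-3 + J\right)^{2}}{7}$)
$U{\left(x \right)} = \frac{16}{3}$ ($U{\left(x \right)} = 3 - \frac{\left(- \frac{1}{7}\right) \left(-3 + 2 \left(-2\right)\right)^{2}}{3} = 3 - \frac{\left(- \frac{1}{7}\right) \left(-3 - 4\right)^{2}}{3} = 3 - \frac{\left(- \frac{1}{7}\right) \left(-7\right)^{2}}{3} = 3 - \frac{\left(- \frac{1}{7}\right) 49}{3} = 3 - - \frac{7}{3} = 3 + \frac{7}{3} = \frac{16}{3}$)
$\left(o + U{\left(-22 \right)}\right)^{2} = \left(501 + \frac{16}{3}\right)^{2} = \left(\frac{1519}{3}\right)^{2} = \frac{2307361}{9}$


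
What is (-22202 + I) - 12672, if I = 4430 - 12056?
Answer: -42500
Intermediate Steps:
I = -7626
(-22202 + I) - 12672 = (-22202 - 7626) - 12672 = -29828 - 12672 = -42500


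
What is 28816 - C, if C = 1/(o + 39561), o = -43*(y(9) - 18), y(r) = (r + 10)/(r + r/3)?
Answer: 13923977636/483203 ≈ 28816.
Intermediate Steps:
y(r) = 3*(10 + r)/(4*r) (y(r) = (10 + r)/(r + r*(⅓)) = (10 + r)/(r + r/3) = (10 + r)/((4*r/3)) = (10 + r)*(3/(4*r)) = 3*(10 + r)/(4*r))
o = 8471/12 (o = -43*((¾)*(10 + 9)/9 - 18) = -43*((¾)*(⅑)*19 - 18) = -43*(19/12 - 18) = -43*(-197/12) = 8471/12 ≈ 705.92)
C = 12/483203 (C = 1/(8471/12 + 39561) = 1/(483203/12) = 12/483203 ≈ 2.4834e-5)
28816 - C = 28816 - 1*12/483203 = 28816 - 12/483203 = 13923977636/483203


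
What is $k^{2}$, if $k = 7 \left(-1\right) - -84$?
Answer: $5929$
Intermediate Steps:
$k = 77$ ($k = -7 + 84 = 77$)
$k^{2} = 77^{2} = 5929$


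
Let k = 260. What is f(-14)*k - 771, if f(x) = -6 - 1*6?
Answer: -3891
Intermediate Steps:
f(x) = -12 (f(x) = -6 - 6 = -12)
f(-14)*k - 771 = -12*260 - 771 = -3120 - 771 = -3891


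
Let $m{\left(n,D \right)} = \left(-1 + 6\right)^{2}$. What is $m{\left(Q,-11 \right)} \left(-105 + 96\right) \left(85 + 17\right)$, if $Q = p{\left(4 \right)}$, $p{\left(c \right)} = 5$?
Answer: $-22950$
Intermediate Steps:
$Q = 5$
$m{\left(n,D \right)} = 25$ ($m{\left(n,D \right)} = 5^{2} = 25$)
$m{\left(Q,-11 \right)} \left(-105 + 96\right) \left(85 + 17\right) = 25 \left(-105 + 96\right) \left(85 + 17\right) = 25 \left(\left(-9\right) 102\right) = 25 \left(-918\right) = -22950$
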